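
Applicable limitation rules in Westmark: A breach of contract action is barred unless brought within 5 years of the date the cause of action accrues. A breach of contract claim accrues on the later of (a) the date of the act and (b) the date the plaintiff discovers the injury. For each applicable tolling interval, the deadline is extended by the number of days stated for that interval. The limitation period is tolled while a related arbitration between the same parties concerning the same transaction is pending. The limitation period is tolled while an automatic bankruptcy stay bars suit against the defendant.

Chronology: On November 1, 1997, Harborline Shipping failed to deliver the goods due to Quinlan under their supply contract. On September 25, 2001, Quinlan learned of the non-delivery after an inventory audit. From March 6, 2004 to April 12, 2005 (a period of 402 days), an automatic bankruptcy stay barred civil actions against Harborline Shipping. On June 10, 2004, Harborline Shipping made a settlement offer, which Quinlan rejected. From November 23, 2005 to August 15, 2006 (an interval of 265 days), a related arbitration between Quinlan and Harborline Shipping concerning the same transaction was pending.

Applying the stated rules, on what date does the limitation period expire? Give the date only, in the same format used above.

July 23, 2008

Because discovery on September 25, 2001 post-dates the November 1, 1997 act, accrual under the later-of rule falls on September 25, 2001.
The untolled deadline — 5 years after September 25, 2001 — is September 25, 2006.
The period was tolled for 402 days by the automatic bankruptcy stay (March 6, 2004 to April 12, 2005), pushing the deadline to November 1, 2007.
The pending related arbitration from November 23, 2005 to August 15, 2006 tolled the period for 265 days, extending the deadline to July 23, 2008.
The other events in the timeline have no effect on the limitation period under the stated rules.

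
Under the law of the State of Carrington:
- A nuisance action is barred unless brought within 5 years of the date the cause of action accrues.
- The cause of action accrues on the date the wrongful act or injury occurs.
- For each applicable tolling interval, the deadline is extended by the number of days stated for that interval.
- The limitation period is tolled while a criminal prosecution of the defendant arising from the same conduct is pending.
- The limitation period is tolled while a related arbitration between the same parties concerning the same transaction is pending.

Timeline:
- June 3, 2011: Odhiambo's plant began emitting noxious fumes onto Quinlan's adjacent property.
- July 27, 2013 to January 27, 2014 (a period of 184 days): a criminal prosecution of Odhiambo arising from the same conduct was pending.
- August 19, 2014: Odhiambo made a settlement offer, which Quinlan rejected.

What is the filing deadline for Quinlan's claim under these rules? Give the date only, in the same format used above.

The limitation period began to run on June 3, 2011.
5 years from June 3, 2011 is June 3, 2016.
Because the pending criminal prosecution ran from July 27, 2013 to January 27, 2014, the deadline is extended by 184 days to December 4, 2016.
Nothing else in the chronology tolls or restarts the period.

December 4, 2016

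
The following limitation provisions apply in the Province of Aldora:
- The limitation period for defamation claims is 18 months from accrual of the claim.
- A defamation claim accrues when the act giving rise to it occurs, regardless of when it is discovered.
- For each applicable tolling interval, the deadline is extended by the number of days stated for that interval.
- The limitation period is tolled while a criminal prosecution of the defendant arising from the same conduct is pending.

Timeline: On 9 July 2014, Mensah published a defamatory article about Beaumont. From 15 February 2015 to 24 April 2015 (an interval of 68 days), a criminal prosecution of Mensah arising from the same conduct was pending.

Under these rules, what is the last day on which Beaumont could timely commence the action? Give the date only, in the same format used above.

17 March 2016

The limitation period began to run on 9 July 2014.
18 months from 9 July 2014 is 9 January 2016.
Because the pending criminal prosecution ran from 15 February 2015 to 24 April 2015, the deadline is extended by 68 days to 17 March 2016.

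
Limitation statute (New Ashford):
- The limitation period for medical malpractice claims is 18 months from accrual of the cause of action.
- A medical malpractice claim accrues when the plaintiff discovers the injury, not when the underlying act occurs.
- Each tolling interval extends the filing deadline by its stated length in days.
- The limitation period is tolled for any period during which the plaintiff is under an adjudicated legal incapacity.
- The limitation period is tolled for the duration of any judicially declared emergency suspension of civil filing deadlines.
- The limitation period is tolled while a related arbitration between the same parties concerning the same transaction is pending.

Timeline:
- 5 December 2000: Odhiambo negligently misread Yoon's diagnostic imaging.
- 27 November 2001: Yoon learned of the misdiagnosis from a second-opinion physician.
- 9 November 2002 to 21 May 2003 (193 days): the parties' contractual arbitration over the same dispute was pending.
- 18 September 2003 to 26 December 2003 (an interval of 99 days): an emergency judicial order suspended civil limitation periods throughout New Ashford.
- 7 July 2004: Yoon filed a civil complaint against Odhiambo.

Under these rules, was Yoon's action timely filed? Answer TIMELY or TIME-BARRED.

Under the discovery rule, the claim accrued on 27 November 2001, when Yoon discovered the injury — not on the 5 December 2000 date of the underlying act.
Adding the 18 months base period to 27 November 2001 gives a deadline of 27 May 2003, before any tolling.
The pending related arbitration from 9 November 2002 to 21 May 2003 tolled the period for 193 days, extending the deadline to 6 December 2003.
Because the emergency suspension of filing deadlines ran from 18 September 2003 to 26 December 2003, the deadline is extended by 99 days to 14 March 2004.
Yoon filed on 7 July 2004, after the 14 March 2004 deadline, so the action is time-barred.

TIME-BARRED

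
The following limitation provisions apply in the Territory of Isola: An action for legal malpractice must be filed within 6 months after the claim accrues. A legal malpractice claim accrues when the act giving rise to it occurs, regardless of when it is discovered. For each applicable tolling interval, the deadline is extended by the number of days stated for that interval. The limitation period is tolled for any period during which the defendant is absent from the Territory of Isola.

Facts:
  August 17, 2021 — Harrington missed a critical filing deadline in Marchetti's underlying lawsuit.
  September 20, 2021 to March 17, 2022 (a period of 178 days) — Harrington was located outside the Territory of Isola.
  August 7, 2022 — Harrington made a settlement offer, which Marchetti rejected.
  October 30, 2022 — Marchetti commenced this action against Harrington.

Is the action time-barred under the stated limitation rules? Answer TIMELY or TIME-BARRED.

The limitation period began to run on August 17, 2021.
6 months from August 17, 2021 is February 17, 2022.
Because the defendant's absence from the jurisdiction ran from September 20, 2021 to March 17, 2022, the deadline is extended by 178 days to August 14, 2022.
Nothing else in the chronology tolls or restarts the period.
Filing on October 30, 2022 missed the August 14, 2022 deadline — the action is time-barred.

TIME-BARRED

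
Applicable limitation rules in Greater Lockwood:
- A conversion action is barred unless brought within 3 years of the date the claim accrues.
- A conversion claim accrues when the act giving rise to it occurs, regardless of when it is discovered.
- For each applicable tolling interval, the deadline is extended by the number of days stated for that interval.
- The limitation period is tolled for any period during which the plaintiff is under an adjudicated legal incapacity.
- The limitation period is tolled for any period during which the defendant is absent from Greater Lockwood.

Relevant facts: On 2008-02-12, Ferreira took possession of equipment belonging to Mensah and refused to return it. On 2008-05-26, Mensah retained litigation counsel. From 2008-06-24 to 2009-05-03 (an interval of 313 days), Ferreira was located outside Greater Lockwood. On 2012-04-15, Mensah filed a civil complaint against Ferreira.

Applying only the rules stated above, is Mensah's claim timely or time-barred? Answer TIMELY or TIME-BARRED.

TIME-BARRED

The limitation period began to run on 2008-02-12.
Adding the 3 years base period to 2008-02-12 gives a deadline of 2011-02-12, before any tolling.
Because the defendant's absence from the jurisdiction ran from 2008-06-24 to 2009-05-03, the deadline is extended by 313 days to 2011-12-22.
None of the other events listed affects the running of the period under the stated rules.
The 2012-04-15 filing falls after the 2011-12-22 deadline; the claim is time-barred.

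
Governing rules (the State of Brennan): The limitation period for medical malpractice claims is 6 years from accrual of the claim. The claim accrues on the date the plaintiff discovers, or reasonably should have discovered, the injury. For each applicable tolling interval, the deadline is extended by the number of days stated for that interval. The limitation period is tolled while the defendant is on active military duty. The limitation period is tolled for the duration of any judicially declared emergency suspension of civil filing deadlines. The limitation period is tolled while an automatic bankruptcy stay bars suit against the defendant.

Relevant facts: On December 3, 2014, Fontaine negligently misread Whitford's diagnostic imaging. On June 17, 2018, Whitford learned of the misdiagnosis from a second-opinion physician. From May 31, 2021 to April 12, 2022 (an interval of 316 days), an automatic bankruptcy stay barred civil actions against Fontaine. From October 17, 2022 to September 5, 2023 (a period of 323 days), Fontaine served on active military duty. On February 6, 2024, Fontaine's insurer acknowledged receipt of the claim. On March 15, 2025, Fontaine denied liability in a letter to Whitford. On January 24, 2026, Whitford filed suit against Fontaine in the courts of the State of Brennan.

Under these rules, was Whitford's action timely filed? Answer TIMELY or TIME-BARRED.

Under the discovery rule, the claim accrued on June 17, 2018, when Whitford discovered the injury — not on the December 3, 2014 date of the underlying act.
The untolled deadline — 6 years after June 17, 2018 — is June 17, 2024.
The automatic bankruptcy stay from May 31, 2021 to April 12, 2022 tolled the period for 316 days, extending the deadline to April 29, 2025.
Because the defendant's active military service ran from October 17, 2022 to September 5, 2023, the deadline is extended by 323 days to March 18, 2026.
The other events in the timeline have no effect on the limitation period under the stated rules.
The January 24, 2026 filing precedes the March 18, 2026 deadline; the claim is timely.

TIMELY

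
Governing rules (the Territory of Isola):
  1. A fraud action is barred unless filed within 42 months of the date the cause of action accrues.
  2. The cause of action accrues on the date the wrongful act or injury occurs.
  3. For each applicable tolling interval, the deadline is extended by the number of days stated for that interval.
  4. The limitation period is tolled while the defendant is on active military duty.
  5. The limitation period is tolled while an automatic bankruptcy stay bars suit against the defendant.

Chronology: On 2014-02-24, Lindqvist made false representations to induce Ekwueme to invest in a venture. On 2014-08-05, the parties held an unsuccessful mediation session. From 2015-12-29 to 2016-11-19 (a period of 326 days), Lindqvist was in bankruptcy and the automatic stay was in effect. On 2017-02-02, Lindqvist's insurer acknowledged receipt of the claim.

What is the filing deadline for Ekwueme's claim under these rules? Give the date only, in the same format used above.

The claim accrued on 2014-02-24, when the wrongful act occurred.
The untolled deadline — 42 months after 2014-02-24 — is 2017-08-24.
Because the automatic bankruptcy stay ran from 2015-12-29 to 2016-11-19, the deadline is extended by 326 days to 2018-07-16.
The other events in the timeline have no effect on the limitation period under the stated rules.

2018-07-16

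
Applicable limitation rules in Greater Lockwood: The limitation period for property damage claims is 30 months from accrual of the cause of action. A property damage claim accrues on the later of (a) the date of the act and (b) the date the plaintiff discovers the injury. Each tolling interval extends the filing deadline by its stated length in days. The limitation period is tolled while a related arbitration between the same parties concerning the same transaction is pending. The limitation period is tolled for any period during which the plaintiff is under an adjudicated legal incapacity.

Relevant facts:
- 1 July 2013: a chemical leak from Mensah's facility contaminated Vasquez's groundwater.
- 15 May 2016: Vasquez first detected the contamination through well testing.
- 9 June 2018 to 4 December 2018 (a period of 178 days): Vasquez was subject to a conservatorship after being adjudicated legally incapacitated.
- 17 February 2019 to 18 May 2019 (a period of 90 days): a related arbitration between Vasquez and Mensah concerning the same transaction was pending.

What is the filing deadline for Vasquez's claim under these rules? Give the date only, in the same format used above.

Because discovery on 15 May 2016 post-dates the 1 July 2013 act, accrual under the later-of rule falls on 15 May 2016.
30 months from 15 May 2016 is 15 November 2018.
Because the plaintiff's legal incapacity ran from 9 June 2018 to 4 December 2018, the deadline is extended by 178 days to 12 May 2019.
The period was tolled for 90 days by the pending related arbitration (17 February 2019 to 18 May 2019), pushing the deadline to 10 August 2019.

10 August 2019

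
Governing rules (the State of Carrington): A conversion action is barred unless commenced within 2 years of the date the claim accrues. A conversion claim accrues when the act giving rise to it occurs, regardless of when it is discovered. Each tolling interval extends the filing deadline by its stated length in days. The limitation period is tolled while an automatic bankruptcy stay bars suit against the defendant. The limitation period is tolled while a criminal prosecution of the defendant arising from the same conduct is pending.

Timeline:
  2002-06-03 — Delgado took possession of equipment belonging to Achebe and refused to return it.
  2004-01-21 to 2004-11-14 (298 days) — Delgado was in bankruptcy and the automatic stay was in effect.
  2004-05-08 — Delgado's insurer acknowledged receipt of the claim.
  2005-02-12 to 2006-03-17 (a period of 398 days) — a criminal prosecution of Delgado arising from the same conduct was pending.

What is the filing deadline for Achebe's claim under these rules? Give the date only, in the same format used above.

The limitation period began to run on 2002-06-03.
Adding the 2 years base period to 2002-06-03 gives a deadline of 2004-06-03, before any tolling.
Because the automatic bankruptcy stay ran from 2004-01-21 to 2004-11-14, the deadline is extended by 298 days to 2005-03-28.
The period was tolled for 398 days by the pending criminal prosecution (2005-02-12 to 2006-03-17), pushing the deadline to 2006-04-30.
None of the other events listed affects the running of the period under the stated rules.

2006-04-30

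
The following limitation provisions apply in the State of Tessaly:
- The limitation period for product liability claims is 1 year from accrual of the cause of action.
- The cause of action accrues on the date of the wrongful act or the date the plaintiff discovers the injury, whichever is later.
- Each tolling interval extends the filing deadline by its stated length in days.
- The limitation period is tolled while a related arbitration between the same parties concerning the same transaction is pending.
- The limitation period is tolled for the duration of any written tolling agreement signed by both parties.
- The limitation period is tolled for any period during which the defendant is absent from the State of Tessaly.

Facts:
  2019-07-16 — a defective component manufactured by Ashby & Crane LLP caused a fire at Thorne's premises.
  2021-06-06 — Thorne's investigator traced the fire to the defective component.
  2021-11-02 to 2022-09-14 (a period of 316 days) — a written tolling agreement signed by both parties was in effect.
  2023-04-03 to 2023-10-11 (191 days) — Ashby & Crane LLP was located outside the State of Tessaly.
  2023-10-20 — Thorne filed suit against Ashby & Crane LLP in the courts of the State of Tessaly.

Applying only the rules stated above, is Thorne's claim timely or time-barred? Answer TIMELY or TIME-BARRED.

The claim accrued on 2021-06-06 — the later of the 2019-07-16 act and the 2021-06-06 discovery.
1 year from 2021-06-06 is 2022-06-06.
The period was tolled for 316 days by the written tolling agreement (2021-11-02 to 2022-09-14), pushing the deadline to 2023-04-18.
The period was tolled for 191 days by the defendant's absence from the jurisdiction (2023-04-03 to 2023-10-11), pushing the deadline to 2023-10-26.
The 2023-10-20 filing precedes the 2023-10-26 deadline; the claim is timely.

TIMELY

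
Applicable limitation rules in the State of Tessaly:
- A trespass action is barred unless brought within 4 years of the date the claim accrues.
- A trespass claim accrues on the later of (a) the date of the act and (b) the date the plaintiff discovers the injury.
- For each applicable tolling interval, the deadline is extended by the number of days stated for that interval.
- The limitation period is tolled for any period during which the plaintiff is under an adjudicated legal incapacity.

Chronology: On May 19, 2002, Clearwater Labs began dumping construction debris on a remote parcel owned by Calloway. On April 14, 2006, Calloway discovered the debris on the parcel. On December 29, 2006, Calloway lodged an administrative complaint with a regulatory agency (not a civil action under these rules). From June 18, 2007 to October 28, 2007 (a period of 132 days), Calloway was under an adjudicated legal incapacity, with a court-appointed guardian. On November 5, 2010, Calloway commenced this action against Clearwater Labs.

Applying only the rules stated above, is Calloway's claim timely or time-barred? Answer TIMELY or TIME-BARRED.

TIME-BARRED

Because discovery on April 14, 2006 post-dates the May 19, 2002 act, accrual under the later-of rule falls on April 14, 2006.
Adding the 4 years base period to April 14, 2006 gives a deadline of April 14, 2010, before any tolling.
Because the plaintiff's legal incapacity ran from June 18, 2007 to October 28, 2007, the deadline is extended by 132 days to August 24, 2010.
The other events in the timeline have no effect on the limitation period under the stated rules.
Calloway filed on November 5, 2010, after the August 24, 2010 deadline, so the action is time-barred.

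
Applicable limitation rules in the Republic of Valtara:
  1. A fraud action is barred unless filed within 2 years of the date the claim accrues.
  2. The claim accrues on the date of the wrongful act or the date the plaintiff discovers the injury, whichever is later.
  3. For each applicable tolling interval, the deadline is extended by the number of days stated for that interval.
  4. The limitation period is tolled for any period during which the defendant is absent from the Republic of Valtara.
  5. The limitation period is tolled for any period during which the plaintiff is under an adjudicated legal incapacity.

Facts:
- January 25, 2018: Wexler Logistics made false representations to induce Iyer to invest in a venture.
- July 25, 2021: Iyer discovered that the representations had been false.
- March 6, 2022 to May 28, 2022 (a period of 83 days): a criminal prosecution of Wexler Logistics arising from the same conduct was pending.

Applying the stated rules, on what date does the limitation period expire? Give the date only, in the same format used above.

Because discovery on July 25, 2021 post-dates the January 25, 2018 act, accrual under the later-of rule falls on July 25, 2021.
The untolled deadline — 2 years after July 25, 2021 — is July 25, 2023.
Although a criminal prosecution ran from March 6, 2022 to May 28, 2022, the stated rules do not make that a tolling event, so it is disregarded.

July 25, 2023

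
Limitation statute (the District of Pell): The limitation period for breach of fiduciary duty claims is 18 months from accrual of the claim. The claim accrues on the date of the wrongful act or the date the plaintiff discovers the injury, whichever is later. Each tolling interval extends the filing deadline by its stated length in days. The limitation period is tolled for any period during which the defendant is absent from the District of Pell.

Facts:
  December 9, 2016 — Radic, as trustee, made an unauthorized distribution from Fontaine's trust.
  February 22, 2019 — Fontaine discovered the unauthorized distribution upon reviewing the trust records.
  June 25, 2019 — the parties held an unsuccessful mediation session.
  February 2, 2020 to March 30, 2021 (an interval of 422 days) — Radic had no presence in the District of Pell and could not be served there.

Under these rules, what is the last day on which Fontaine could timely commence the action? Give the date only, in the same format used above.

October 18, 2021

Taking the later of the act (December 9, 2016) and discovery (February 22, 2019), the claim accrued on February 22, 2019.
18 months from February 22, 2019 is August 22, 2020.
The defendant's absence from the jurisdiction from February 2, 2020 to March 30, 2021 tolled the period for 422 days, extending the deadline to October 18, 2021.
Nothing else in the chronology tolls or restarts the period.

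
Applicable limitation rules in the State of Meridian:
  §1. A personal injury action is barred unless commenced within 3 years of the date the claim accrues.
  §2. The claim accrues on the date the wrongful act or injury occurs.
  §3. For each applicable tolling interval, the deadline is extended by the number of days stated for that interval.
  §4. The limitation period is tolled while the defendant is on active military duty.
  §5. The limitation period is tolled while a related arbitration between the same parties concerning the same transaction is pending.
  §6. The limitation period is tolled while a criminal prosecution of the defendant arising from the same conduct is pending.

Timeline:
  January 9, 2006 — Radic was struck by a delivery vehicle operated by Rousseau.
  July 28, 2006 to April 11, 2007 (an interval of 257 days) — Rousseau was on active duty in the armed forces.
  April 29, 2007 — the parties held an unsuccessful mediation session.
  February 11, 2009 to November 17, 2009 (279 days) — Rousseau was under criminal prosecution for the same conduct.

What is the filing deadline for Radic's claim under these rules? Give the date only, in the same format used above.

June 29, 2010

The claim accrued on January 9, 2006, the date of the act.
3 years from January 9, 2006 is January 9, 2009.
Because the defendant's active military service ran from July 28, 2006 to April 11, 2007, the deadline is extended by 257 days to September 23, 2009.
Because the pending criminal prosecution ran from February 11, 2009 to November 17, 2009, the deadline is extended by 279 days to June 29, 2010.
Nothing else in the chronology tolls or restarts the period.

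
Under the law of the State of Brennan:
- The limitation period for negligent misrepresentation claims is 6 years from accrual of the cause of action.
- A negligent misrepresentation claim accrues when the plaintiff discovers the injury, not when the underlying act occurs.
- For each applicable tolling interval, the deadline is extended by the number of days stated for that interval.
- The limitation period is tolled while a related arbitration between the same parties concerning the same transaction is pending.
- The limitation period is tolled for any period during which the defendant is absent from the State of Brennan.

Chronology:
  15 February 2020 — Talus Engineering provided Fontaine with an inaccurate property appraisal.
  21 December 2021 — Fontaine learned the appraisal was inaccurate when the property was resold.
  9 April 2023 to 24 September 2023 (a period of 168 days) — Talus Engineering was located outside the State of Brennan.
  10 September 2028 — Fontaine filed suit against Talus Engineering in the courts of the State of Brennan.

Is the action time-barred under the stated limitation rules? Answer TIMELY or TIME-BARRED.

The claim did not accrue until Fontaine discovered the injury on 21 December 2021; the 15 February 2020 act date does not start the clock under the stated rule.
The untolled deadline — 6 years after 21 December 2021 — is 21 December 2027.
Because the defendant's absence from the jurisdiction ran from 9 April 2023 to 24 September 2023, the deadline is extended by 168 days to 6 June 2028.
Filing on 10 September 2028 missed the 6 June 2028 deadline — the action is time-barred.

TIME-BARRED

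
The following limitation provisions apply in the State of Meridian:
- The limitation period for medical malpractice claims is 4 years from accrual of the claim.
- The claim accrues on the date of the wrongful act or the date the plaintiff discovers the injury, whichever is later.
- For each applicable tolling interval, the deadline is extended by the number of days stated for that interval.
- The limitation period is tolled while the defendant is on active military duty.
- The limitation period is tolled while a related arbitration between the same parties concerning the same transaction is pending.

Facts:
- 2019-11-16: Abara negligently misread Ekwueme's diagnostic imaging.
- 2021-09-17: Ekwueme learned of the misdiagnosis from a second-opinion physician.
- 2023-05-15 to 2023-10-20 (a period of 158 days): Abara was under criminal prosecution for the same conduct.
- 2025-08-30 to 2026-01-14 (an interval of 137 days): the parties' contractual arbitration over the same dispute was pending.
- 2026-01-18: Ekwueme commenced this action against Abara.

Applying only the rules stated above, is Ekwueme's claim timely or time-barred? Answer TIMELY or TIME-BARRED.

TIMELY

Because discovery on 2021-09-17 post-dates the 2019-11-16 act, accrual under the later-of rule falls on 2021-09-17.
4 years from 2021-09-17 is 2025-09-17.
Because the pending related arbitration ran from 2025-08-30 to 2026-01-14, the deadline is extended by 137 days to 2026-02-01.
The pending criminal prosecution from 2023-05-15 to 2023-10-20 does not toll the period, because no stated rule makes a criminal prosecution a tolling event.
Filing on 2026-01-18 beat the 2026-02-01 deadline — the action is timely.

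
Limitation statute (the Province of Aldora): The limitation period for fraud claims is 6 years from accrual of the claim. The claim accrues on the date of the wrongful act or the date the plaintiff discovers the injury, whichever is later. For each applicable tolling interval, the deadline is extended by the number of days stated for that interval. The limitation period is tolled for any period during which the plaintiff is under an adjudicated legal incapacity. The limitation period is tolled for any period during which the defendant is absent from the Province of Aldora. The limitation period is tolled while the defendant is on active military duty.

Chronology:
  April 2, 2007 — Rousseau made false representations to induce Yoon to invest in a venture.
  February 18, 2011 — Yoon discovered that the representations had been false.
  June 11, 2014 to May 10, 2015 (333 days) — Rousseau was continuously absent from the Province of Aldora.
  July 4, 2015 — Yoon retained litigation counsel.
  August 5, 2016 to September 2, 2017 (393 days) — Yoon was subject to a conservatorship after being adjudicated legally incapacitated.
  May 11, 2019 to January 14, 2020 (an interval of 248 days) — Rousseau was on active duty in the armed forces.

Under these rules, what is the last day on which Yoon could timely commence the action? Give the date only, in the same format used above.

Taking the later of the act (April 2, 2007) and discovery (February 18, 2011), the claim accrued on February 18, 2011.
The untolled deadline — 6 years after February 18, 2011 — is February 18, 2017.
The period was tolled for 333 days by the defendant's absence from the jurisdiction (June 11, 2014 to May 10, 2015), pushing the deadline to January 17, 2018.
Because the plaintiff's legal incapacity ran from August 5, 2016 to September 2, 2017, the deadline is extended by 393 days to February 14, 2019.
The defendant's active military service from May 11, 2019 to January 14, 2020 began after the period had already run on February 14, 2019, so it has no tolling effect.
The other events in the timeline have no effect on the limitation period under the stated rules.

February 14, 2019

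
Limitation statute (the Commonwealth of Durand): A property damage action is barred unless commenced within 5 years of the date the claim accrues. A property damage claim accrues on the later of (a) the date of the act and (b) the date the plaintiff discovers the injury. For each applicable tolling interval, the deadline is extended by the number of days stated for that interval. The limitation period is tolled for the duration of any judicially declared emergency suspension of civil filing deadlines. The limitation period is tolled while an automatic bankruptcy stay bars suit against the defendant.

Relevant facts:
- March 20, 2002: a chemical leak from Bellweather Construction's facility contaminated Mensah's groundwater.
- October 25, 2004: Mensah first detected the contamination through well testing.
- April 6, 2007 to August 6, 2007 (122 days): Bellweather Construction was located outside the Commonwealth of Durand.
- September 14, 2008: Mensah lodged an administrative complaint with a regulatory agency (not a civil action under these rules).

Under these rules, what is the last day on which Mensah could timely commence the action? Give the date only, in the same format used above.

Because discovery on October 25, 2004 post-dates the March 20, 2002 act, accrual under the later-of rule falls on October 25, 2004.
The untolled deadline — 5 years after October 25, 2004 — is October 25, 2009.
The defendant's absence from the jurisdiction from April 6, 2007 to August 6, 2007 does not toll the period, because no stated rule makes the defendant's absence a tolling event.
The other events in the timeline have no effect on the limitation period under the stated rules.

October 25, 2009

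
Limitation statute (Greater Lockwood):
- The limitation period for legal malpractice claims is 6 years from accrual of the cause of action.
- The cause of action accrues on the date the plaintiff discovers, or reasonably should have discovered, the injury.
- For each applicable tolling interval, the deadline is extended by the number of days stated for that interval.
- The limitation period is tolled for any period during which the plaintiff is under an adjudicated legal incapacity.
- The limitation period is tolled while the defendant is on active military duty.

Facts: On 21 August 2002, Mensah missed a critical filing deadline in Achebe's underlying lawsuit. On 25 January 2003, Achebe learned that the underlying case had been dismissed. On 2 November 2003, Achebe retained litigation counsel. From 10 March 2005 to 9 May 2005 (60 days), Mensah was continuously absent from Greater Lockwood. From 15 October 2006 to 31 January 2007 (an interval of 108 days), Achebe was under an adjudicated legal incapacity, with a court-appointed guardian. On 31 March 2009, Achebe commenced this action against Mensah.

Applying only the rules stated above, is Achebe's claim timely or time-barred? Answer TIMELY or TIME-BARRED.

TIMELY

Accrual is tied to discovery, so the period began on 25 January 2003 rather than on 21 August 2002 when the act occurred.
Adding the 6 years base period to 25 January 2003 gives a deadline of 25 January 2009, before any tolling.
The period was tolled for 108 days by the plaintiff's legal incapacity (15 October 2006 to 31 January 2007), pushing the deadline to 13 May 2009.
No stated provision tolls the period for the defendant's absence, so the interval from 10 March 2005 to 9 May 2005 has no effect on the deadline.
The other events in the timeline have no effect on the limitation period under the stated rules.
The 31 March 2009 filing precedes the 13 May 2009 deadline; the claim is timely.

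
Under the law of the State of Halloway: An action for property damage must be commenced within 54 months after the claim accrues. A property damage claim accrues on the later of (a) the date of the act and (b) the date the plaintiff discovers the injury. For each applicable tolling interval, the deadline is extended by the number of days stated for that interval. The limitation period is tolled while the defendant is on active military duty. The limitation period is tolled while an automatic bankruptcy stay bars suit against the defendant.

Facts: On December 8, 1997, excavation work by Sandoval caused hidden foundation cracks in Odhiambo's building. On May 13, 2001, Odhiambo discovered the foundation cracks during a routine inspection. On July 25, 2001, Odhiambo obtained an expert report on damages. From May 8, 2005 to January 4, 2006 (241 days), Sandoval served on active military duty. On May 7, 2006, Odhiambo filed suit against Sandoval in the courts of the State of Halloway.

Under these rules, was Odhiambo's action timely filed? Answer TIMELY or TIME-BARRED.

Taking the later of the act (December 8, 1997) and discovery (May 13, 2001), the claim accrued on May 13, 2001.
The untolled deadline — 54 months after May 13, 2001 — is November 13, 2005.
The defendant's active military service from May 8, 2005 to January 4, 2006 tolled the period for 241 days, extending the deadline to July 12, 2006.
The other events in the timeline have no effect on the limitation period under the stated rules.
The May 7, 2006 filing precedes the July 12, 2006 deadline; the claim is timely.

TIMELY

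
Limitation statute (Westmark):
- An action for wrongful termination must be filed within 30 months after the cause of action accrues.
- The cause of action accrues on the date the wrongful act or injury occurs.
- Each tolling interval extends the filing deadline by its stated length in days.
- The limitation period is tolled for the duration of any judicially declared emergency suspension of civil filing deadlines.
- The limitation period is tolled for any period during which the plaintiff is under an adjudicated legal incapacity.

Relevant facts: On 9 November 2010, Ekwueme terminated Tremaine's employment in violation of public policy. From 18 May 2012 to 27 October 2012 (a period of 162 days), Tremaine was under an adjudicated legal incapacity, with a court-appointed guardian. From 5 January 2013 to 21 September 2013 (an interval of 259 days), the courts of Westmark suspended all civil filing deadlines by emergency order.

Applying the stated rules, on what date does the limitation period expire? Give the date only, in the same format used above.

4 July 2014

The cause of action accrued on 9 November 2010, the date of the act.
Adding the 30 months base period to 9 November 2010 gives a deadline of 9 May 2013, before any tolling.
Because the plaintiff's legal incapacity ran from 18 May 2012 to 27 October 2012, the deadline is extended by 162 days to 18 October 2013.
The emergency suspension of filing deadlines from 5 January 2013 to 21 September 2013 tolled the period for 259 days, extending the deadline to 4 July 2014.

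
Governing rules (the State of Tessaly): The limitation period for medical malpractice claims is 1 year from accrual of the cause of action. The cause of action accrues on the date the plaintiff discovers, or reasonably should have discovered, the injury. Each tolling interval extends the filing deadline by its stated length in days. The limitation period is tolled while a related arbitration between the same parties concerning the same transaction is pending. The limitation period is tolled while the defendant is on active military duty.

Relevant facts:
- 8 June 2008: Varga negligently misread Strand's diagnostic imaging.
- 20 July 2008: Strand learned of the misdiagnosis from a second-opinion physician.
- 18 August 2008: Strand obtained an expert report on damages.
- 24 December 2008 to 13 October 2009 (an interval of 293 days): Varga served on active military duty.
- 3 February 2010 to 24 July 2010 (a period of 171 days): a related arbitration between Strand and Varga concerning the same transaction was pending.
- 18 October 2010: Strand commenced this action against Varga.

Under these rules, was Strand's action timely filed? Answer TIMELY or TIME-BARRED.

Accrual is tied to discovery, so the period began on 20 July 2008 rather than on 8 June 2008 when the act occurred.
1 year from 20 July 2008 is 20 July 2009.
The defendant's active military service from 24 December 2008 to 13 October 2009 tolled the period for 293 days, extending the deadline to 9 May 2010.
Because the pending related arbitration ran from 3 February 2010 to 24 July 2010, the deadline is extended by 171 days to 27 October 2010.
The other events in the timeline have no effect on the limitation period under the stated rules.
Strand filed on 18 October 2010, before the 27 October 2010 deadline, so the action is timely.

TIMELY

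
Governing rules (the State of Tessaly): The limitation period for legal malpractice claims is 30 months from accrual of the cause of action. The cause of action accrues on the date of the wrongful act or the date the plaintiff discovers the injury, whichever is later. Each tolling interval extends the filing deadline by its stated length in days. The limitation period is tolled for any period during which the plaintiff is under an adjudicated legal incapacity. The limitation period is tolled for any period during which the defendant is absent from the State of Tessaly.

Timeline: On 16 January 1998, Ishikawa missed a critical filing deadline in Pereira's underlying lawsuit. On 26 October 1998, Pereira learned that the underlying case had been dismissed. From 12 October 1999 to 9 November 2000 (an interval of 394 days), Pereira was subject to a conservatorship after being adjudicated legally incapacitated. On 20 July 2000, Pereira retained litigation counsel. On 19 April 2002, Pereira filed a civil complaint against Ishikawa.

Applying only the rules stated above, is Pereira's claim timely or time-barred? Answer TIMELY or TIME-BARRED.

Because discovery on 26 October 1998 post-dates the 16 January 1998 act, accrual under the later-of rule falls on 26 October 1998.
The untolled deadline — 30 months after 26 October 1998 — is 26 April 2001.
The period was tolled for 394 days by the plaintiff's legal incapacity (12 October 1999 to 9 November 2000), pushing the deadline to 25 May 2002.
Nothing else in the chronology tolls or restarts the period.
Filing on 19 April 2002 beat the 25 May 2002 deadline — the action is timely.

TIMELY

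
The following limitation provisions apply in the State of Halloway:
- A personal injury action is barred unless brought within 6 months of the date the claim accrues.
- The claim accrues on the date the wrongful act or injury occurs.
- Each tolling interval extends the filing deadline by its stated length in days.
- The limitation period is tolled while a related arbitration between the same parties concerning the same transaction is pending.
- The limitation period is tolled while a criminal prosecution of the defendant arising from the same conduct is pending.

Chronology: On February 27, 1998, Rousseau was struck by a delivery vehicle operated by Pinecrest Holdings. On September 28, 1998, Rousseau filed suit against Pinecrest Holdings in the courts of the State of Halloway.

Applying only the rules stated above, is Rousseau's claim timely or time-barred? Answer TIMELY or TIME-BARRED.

TIME-BARRED

The limitation period began to run on February 27, 1998.
6 months from February 27, 1998 is August 27, 1998.
Rousseau filed on September 28, 1998, after the August 27, 1998 deadline, so the action is time-barred.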